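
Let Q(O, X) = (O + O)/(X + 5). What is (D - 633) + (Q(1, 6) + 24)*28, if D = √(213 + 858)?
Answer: 485/11 + 3*√119 ≈ 76.817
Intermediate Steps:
Q(O, X) = 2*O/(5 + X) (Q(O, X) = (2*O)/(5 + X) = 2*O/(5 + X))
D = 3*√119 (D = √1071 = 3*√119 ≈ 32.726)
(D - 633) + (Q(1, 6) + 24)*28 = (3*√119 - 633) + (2*1/(5 + 6) + 24)*28 = (-633 + 3*√119) + (2*1/11 + 24)*28 = (-633 + 3*√119) + (2*1*(1/11) + 24)*28 = (-633 + 3*√119) + (2/11 + 24)*28 = (-633 + 3*√119) + (266/11)*28 = (-633 + 3*√119) + 7448/11 = 485/11 + 3*√119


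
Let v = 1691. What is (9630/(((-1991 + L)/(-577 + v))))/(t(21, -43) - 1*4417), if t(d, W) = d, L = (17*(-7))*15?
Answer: 2681955/4149824 ≈ 0.64628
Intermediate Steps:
L = -1785 (L = -119*15 = -1785)
(9630/(((-1991 + L)/(-577 + v))))/(t(21, -43) - 1*4417) = (9630/(((-1991 - 1785)/(-577 + 1691))))/(21 - 1*4417) = (9630/((-3776/1114)))/(21 - 4417) = (9630/((-3776*1/1114)))/(-4396) = (9630/(-1888/557))*(-1/4396) = (9630*(-557/1888))*(-1/4396) = -2681955/944*(-1/4396) = 2681955/4149824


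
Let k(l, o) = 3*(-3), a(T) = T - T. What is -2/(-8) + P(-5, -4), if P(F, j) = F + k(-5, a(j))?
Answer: -55/4 ≈ -13.750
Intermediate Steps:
a(T) = 0
k(l, o) = -9
P(F, j) = -9 + F (P(F, j) = F - 9 = -9 + F)
-2/(-8) + P(-5, -4) = -2/(-8) + (-9 - 5) = -⅛*(-2) - 14 = ¼ - 14 = -55/4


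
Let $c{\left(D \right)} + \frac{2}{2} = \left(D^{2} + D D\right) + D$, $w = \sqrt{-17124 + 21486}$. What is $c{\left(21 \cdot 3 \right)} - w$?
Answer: $8000 - \sqrt{4362} \approx 7934.0$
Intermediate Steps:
$w = \sqrt{4362} \approx 66.045$
$c{\left(D \right)} = -1 + D + 2 D^{2}$ ($c{\left(D \right)} = -1 + \left(\left(D^{2} + D D\right) + D\right) = -1 + \left(\left(D^{2} + D^{2}\right) + D\right) = -1 + \left(2 D^{2} + D\right) = -1 + \left(D + 2 D^{2}\right) = -1 + D + 2 D^{2}$)
$c{\left(21 \cdot 3 \right)} - w = \left(-1 + 21 \cdot 3 + 2 \left(21 \cdot 3\right)^{2}\right) - \sqrt{4362} = \left(-1 + 63 + 2 \cdot 63^{2}\right) - \sqrt{4362} = \left(-1 + 63 + 2 \cdot 3969\right) - \sqrt{4362} = \left(-1 + 63 + 7938\right) - \sqrt{4362} = 8000 - \sqrt{4362}$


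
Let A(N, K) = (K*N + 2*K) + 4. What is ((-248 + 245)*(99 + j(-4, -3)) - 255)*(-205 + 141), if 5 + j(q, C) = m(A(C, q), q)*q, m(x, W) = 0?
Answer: 34368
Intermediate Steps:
A(N, K) = 4 + 2*K + K*N (A(N, K) = (2*K + K*N) + 4 = 4 + 2*K + K*N)
j(q, C) = -5 (j(q, C) = -5 + 0*q = -5 + 0 = -5)
((-248 + 245)*(99 + j(-4, -3)) - 255)*(-205 + 141) = ((-248 + 245)*(99 - 5) - 255)*(-205 + 141) = (-3*94 - 255)*(-64) = (-282 - 255)*(-64) = -537*(-64) = 34368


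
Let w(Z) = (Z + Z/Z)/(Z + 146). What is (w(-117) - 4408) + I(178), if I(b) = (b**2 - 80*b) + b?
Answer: 13210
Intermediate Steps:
I(b) = b**2 - 79*b
w(Z) = (1 + Z)/(146 + Z) (w(Z) = (Z + 1)/(146 + Z) = (1 + Z)/(146 + Z))
(w(-117) - 4408) + I(178) = ((1 - 117)/(146 - 117) - 4408) + 178*(-79 + 178) = (-116/29 - 4408) + 178*99 = ((1/29)*(-116) - 4408) + 17622 = (-4 - 4408) + 17622 = -4412 + 17622 = 13210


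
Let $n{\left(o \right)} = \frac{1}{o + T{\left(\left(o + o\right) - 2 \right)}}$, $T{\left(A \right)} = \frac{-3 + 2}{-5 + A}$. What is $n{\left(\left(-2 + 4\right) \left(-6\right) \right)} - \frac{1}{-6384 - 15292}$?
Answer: $- \frac{671585}{8041796} \approx -0.083512$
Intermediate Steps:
$T{\left(A \right)} = - \frac{1}{-5 + A}$
$n{\left(o \right)} = \frac{1}{o - \frac{1}{-7 + 2 o}}$ ($n{\left(o \right)} = \frac{1}{o - \frac{1}{-5 + \left(\left(o + o\right) - 2\right)}} = \frac{1}{o - \frac{1}{-5 + \left(2 o - 2\right)}} = \frac{1}{o - \frac{1}{-5 + \left(-2 + 2 o\right)}} = \frac{1}{o - \frac{1}{-7 + 2 o}}$)
$n{\left(\left(-2 + 4\right) \left(-6\right) \right)} - \frac{1}{-6384 - 15292} = \frac{-7 + 2 \left(-2 + 4\right) \left(-6\right)}{-1 + \left(-2 + 4\right) \left(-6\right) \left(-7 + 2 \left(-2 + 4\right) \left(-6\right)\right)} - \frac{1}{-6384 - 15292} = \frac{-7 + 2 \cdot 2 \left(-6\right)}{-1 + 2 \left(-6\right) \left(-7 + 2 \cdot 2 \left(-6\right)\right)} - \frac{1}{-21676} = \frac{-7 + 2 \left(-12\right)}{-1 - 12 \left(-7 + 2 \left(-12\right)\right)} - - \frac{1}{21676} = \frac{-7 - 24}{-1 - 12 \left(-7 - 24\right)} + \frac{1}{21676} = \frac{1}{-1 - -372} \left(-31\right) + \frac{1}{21676} = \frac{1}{-1 + 372} \left(-31\right) + \frac{1}{21676} = \frac{1}{371} \left(-31\right) + \frac{1}{21676} = - \frac{31}{371} + \frac{1}{21676} = - \frac{671585}{8041796}$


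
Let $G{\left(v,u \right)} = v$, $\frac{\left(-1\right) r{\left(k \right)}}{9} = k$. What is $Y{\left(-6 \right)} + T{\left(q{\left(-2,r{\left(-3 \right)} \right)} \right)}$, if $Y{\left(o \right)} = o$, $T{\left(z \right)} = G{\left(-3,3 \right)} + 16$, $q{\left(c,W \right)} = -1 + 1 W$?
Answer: $7$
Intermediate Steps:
$r{\left(k \right)} = - 9 k$
$q{\left(c,W \right)} = -1 + W$
$T{\left(z \right)} = 13$ ($T{\left(z \right)} = -3 + 16 = 13$)
$Y{\left(-6 \right)} + T{\left(q{\left(-2,r{\left(-3 \right)} \right)} \right)} = -6 + 13 = 7$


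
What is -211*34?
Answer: -7174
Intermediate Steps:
-211*34 = -1*7174 = -7174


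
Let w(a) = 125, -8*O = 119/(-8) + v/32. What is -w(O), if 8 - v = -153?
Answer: -125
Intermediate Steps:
v = 161 (v = 8 - 1*(-153) = 8 + 153 = 161)
O = 315/256 (O = -(119/(-8) + 161/32)/8 = -(119*(-⅛) + 161*(1/32))/8 = -(-119/8 + 161/32)/8 = -⅛*(-315/32) = 315/256 ≈ 1.2305)
-w(O) = -1*125 = -125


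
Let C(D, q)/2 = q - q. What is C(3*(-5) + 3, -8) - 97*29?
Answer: -2813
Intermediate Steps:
C(D, q) = 0 (C(D, q) = 2*(q - q) = 2*0 = 0)
C(3*(-5) + 3, -8) - 97*29 = 0 - 97*29 = 0 - 2813 = -2813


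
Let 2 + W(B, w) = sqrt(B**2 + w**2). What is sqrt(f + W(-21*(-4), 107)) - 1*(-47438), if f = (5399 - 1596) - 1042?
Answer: 47438 + sqrt(2759 + sqrt(18505)) ≈ 47492.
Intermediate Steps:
W(B, w) = -2 + sqrt(B**2 + w**2)
f = 2761 (f = 3803 - 1042 = 2761)
sqrt(f + W(-21*(-4), 107)) - 1*(-47438) = sqrt(2761 + (-2 + sqrt((-21*(-4))**2 + 107**2))) - 1*(-47438) = sqrt(2761 + (-2 + sqrt(84**2 + 11449))) + 47438 = sqrt(2761 + (-2 + sqrt(7056 + 11449))) + 47438 = sqrt(2761 + (-2 + sqrt(18505))) + 47438 = sqrt(2759 + sqrt(18505)) + 47438 = 47438 + sqrt(2759 + sqrt(18505))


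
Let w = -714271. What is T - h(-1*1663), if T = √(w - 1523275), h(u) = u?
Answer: 1663 + I*√2237546 ≈ 1663.0 + 1495.8*I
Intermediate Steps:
T = I*√2237546 (T = √(-714271 - 1523275) = √(-2237546) = I*√2237546 ≈ 1495.8*I)
T - h(-1*1663) = I*√2237546 - (-1)*1663 = I*√2237546 - 1*(-1663) = I*√2237546 + 1663 = 1663 + I*√2237546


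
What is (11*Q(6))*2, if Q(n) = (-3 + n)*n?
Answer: 396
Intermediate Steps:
Q(n) = n*(-3 + n)
(11*Q(6))*2 = (11*(6*(-3 + 6)))*2 = (11*(6*3))*2 = (11*18)*2 = 198*2 = 396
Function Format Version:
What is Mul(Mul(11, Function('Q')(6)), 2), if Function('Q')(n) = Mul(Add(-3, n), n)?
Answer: 396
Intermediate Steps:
Function('Q')(n) = Mul(n, Add(-3, n))
Mul(Mul(11, Function('Q')(6)), 2) = Mul(Mul(11, Mul(6, Add(-3, 6))), 2) = Mul(Mul(11, Mul(6, 3)), 2) = Mul(Mul(11, 18), 2) = Mul(198, 2) = 396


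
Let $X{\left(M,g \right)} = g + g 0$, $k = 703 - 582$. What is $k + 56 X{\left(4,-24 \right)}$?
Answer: $-1223$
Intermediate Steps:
$k = 121$
$X{\left(M,g \right)} = g$ ($X{\left(M,g \right)} = g + 0 = g$)
$k + 56 X{\left(4,-24 \right)} = 121 + 56 \left(-24\right) = 121 - 1344 = -1223$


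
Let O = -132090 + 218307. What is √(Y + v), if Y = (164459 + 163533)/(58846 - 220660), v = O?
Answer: √564358268944461/80907 ≈ 293.62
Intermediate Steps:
O = 86217
v = 86217
Y = -163996/80907 (Y = 327992/(-161814) = 327992*(-1/161814) = -163996/80907 ≈ -2.0270)
√(Y + v) = √(-163996/80907 + 86217) = √(6975394823/80907) = √564358268944461/80907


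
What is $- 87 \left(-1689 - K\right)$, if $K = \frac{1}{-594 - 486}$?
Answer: $\frac{52899451}{360} \approx 1.4694 \cdot 10^{5}$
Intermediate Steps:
$K = - \frac{1}{1080}$ ($K = \frac{1}{-1080} = - \frac{1}{1080} \approx -0.00092593$)
$- 87 \left(-1689 - K\right) = - 87 \left(-1689 - - \frac{1}{1080}\right) = - 87 \left(-1689 + \frac{1}{1080}\right) = \left(-87\right) \left(- \frac{1824119}{1080}\right) = \frac{52899451}{360}$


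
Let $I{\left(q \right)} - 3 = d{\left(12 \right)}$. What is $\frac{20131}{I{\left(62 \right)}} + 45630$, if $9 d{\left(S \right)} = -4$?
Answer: $\frac{1230669}{23} \approx 53507.0$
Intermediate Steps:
$d{\left(S \right)} = - \frac{4}{9}$ ($d{\left(S \right)} = \frac{1}{9} \left(-4\right) = - \frac{4}{9}$)
$I{\left(q \right)} = \frac{23}{9}$ ($I{\left(q \right)} = 3 - \frac{4}{9} = \frac{23}{9}$)
$\frac{20131}{I{\left(62 \right)}} + 45630 = \frac{20131}{\frac{23}{9}} + 45630 = 20131 \cdot \frac{9}{23} + 45630 = \frac{181179}{23} + 45630 = \frac{1230669}{23}$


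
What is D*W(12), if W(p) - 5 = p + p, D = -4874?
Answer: -141346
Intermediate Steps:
W(p) = 5 + 2*p (W(p) = 5 + (p + p) = 5 + 2*p)
D*W(12) = -4874*(5 + 2*12) = -4874*(5 + 24) = -4874*29 = -141346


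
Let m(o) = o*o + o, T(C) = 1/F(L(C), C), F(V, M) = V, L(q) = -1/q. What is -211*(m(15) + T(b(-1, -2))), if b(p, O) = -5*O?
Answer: -48530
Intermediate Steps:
T(C) = -C (T(C) = 1/(-1/C) = -C)
m(o) = o + o² (m(o) = o² + o = o + o²)
-211*(m(15) + T(b(-1, -2))) = -211*(15*(1 + 15) - (-5)*(-2)) = -211*(15*16 - 1*10) = -211*(240 - 10) = -211*230 = -48530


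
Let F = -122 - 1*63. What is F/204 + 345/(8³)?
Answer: -6085/26112 ≈ -0.23303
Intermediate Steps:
F = -185 (F = -122 - 63 = -185)
F/204 + 345/(8³) = -185/204 + 345/(8³) = -185*1/204 + 345/512 = -185/204 + 345*(1/512) = -185/204 + 345/512 = -6085/26112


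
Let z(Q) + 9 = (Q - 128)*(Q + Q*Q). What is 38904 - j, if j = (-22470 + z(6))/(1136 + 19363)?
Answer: 265840233/6833 ≈ 38905.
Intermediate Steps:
z(Q) = -9 + (-128 + Q)*(Q + Q²) (z(Q) = -9 + (Q - 128)*(Q + Q*Q) = -9 + (-128 + Q)*(Q + Q²))
j = -9201/6833 (j = (-22470 + (-9 + 6³ - 128*6 - 127*6²))/(1136 + 19363) = (-22470 + (-9 + 216 - 768 - 127*36))/20499 = (-22470 + (-9 + 216 - 768 - 4572))*(1/20499) = (-22470 - 5133)*(1/20499) = -27603*1/20499 = -9201/6833 ≈ -1.3466)
38904 - j = 38904 - 1*(-9201/6833) = 38904 + 9201/6833 = 265840233/6833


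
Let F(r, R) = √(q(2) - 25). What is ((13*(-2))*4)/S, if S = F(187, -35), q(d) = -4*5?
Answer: 104*I*√5/15 ≈ 15.503*I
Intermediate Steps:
q(d) = -20
F(r, R) = 3*I*√5 (F(r, R) = √(-20 - 25) = √(-45) = 3*I*√5)
S = 3*I*√5 ≈ 6.7082*I
((13*(-2))*4)/S = ((13*(-2))*4)/((3*I*√5)) = (-26*4)*(-I*√5/15) = -(-104)*I*√5/15 = 104*I*√5/15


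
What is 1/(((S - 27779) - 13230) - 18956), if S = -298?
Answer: -1/60263 ≈ -1.6594e-5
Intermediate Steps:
1/(((S - 27779) - 13230) - 18956) = 1/(((-298 - 27779) - 13230) - 18956) = 1/((-28077 - 13230) - 18956) = 1/(-41307 - 18956) = 1/(-60263) = -1/60263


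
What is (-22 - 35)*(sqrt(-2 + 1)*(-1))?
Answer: 57*I ≈ 57.0*I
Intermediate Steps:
(-22 - 35)*(sqrt(-2 + 1)*(-1)) = -57*sqrt(-1)*(-1) = -57*I*(-1) = -(-57)*I = 57*I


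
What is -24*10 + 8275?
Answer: 8035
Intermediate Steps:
-24*10 + 8275 = -240 + 8275 = 8035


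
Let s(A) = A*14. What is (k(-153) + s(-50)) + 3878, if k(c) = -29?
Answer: 3149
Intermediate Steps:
s(A) = 14*A
(k(-153) + s(-50)) + 3878 = (-29 + 14*(-50)) + 3878 = (-29 - 700) + 3878 = -729 + 3878 = 3149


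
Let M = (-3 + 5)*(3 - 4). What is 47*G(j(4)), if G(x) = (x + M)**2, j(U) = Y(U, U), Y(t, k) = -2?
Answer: 752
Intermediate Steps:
M = -2 (M = 2*(-1) = -2)
j(U) = -2
G(x) = (-2 + x)**2 (G(x) = (x - 2)**2 = (-2 + x)**2)
47*G(j(4)) = 47*(-2 - 2)**2 = 47*(-4)**2 = 47*16 = 752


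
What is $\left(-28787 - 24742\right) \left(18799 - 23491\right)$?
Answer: $251158068$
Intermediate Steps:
$\left(-28787 - 24742\right) \left(18799 - 23491\right) = \left(-53529\right) \left(-4692\right) = 251158068$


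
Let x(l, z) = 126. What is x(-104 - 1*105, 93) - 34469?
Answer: -34343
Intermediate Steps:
x(-104 - 1*105, 93) - 34469 = 126 - 34469 = -34343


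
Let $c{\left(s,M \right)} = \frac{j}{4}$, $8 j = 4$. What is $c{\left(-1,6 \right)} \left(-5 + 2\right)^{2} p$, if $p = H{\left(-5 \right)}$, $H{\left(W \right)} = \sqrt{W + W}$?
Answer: $\frac{9 i \sqrt{10}}{8} \approx 3.5576 i$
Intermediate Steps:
$j = \frac{1}{2}$ ($j = \frac{1}{8} \cdot 4 = \frac{1}{2} \approx 0.5$)
$H{\left(W \right)} = \sqrt{2} \sqrt{W}$ ($H{\left(W \right)} = \sqrt{2 W} = \sqrt{2} \sqrt{W}$)
$p = i \sqrt{10}$ ($p = \sqrt{2} \sqrt{-5} = \sqrt{2} i \sqrt{5} = i \sqrt{10} \approx 3.1623 i$)
$c{\left(s,M \right)} = \frac{1}{8}$ ($c{\left(s,M \right)} = \frac{1}{2 \cdot 4} = \frac{1}{2} \cdot \frac{1}{4} = \frac{1}{8}$)
$c{\left(-1,6 \right)} \left(-5 + 2\right)^{2} p = \frac{\left(-5 + 2\right)^{2}}{8} i \sqrt{10} = \frac{\left(-3\right)^{2}}{8} i \sqrt{10} = \frac{1}{8} \cdot 9 i \sqrt{10} = \frac{9 i \sqrt{10}}{8}$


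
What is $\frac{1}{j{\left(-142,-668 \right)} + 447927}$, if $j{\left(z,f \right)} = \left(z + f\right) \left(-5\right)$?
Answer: $\frac{1}{451977} \approx 2.2125 \cdot 10^{-6}$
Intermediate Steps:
$j{\left(z,f \right)} = - 5 f - 5 z$ ($j{\left(z,f \right)} = \left(f + z\right) \left(-5\right) = - 5 f - 5 z$)
$\frac{1}{j{\left(-142,-668 \right)} + 447927} = \frac{1}{\left(\left(-5\right) \left(-668\right) - -710\right) + 447927} = \frac{1}{\left(3340 + 710\right) + 447927} = \frac{1}{4050 + 447927} = \frac{1}{451977}$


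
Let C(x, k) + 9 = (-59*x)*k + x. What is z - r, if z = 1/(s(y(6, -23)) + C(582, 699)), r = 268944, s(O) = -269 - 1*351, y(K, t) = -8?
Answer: -6455276991697/24002309 ≈ -2.6894e+5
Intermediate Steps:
s(O) = -620 (s(O) = -269 - 351 = -620)
C(x, k) = -9 + x - 59*k*x (C(x, k) = -9 + ((-59*x)*k + x) = -9 + (-59*k*x + x) = -9 + (x - 59*k*x) = -9 + x - 59*k*x)
z = -1/24002309 (z = 1/(-620 + (-9 + 582 - 59*699*582)) = 1/(-620 + (-9 + 582 - 24002262)) = 1/(-620 - 24001689) = 1/(-24002309) = -1/24002309 ≈ -4.1663e-8)
z - r = -1/24002309 - 1*268944 = -1/24002309 - 268944 = -6455276991697/24002309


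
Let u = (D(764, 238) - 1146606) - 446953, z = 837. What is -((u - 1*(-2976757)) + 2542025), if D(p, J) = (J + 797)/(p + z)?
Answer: -6284283058/1601 ≈ -3.9252e+6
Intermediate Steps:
D(p, J) = (797 + J)/(837 + p) (D(p, J) = (J + 797)/(p + 837) = (797 + J)/(837 + p))
u = -2551286924/1601 (u = ((797 + 238)/(837 + 764) - 1146606) - 446953 = (1035/1601 - 1146606) - 446953 = -1835715171/1601 - 446953 = -2551286924/1601 ≈ -1.5936e+6)
-((u - 1*(-2976757)) + 2542025) = -((-2551286924/1601 - 1*(-2976757)) + 2542025) = -((-2551286924/1601 + 2976757) + 2542025) = -(2214501033/1601 + 2542025) = -1*6284283058/1601 = -6284283058/1601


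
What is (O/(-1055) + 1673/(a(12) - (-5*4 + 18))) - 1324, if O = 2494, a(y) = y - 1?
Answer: -16426067/13715 ≈ -1197.7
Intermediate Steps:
a(y) = -1 + y
(O/(-1055) + 1673/(a(12) - (-5*4 + 18))) - 1324 = (2494/(-1055) + 1673/((-1 + 12) - (-5*4 + 18))) - 1324 = (2494*(-1/1055) + 1673/(11 - (-20 + 18))) - 1324 = (-2494/1055 + 1673/(11 - 1*(-2))) - 1324 = (-2494/1055 + 1673/(11 + 2)) - 1324 = (-2494/1055 + 1673/13) - 1324 = 1732593/13715 - 1324 = -16426067/13715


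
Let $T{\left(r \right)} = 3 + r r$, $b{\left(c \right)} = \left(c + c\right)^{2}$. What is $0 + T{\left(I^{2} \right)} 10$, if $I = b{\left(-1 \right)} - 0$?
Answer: $2590$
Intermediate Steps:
$b{\left(c \right)} = 4 c^{2}$ ($b{\left(c \right)} = \left(2 c\right)^{2} = 4 c^{2}$)
$I = 4$ ($I = 4 \left(-1\right)^{2} - 0 = 4 \cdot 1 + 0 = 4 + 0 = 4$)
$T{\left(r \right)} = 3 + r^{2}$
$0 + T{\left(I^{2} \right)} 10 = 0 + \left(3 + \left(4^{2}\right)^{2}\right) 10 = 0 + \left(3 + 16^{2}\right) 10 = 0 + \left(3 + 256\right) 10 = 0 + 259 \cdot 10 = 0 + 2590 = 2590$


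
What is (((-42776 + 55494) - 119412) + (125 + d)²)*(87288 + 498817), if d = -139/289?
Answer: -4463891364232690/83521 ≈ -5.3446e+10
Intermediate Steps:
d = -139/289 (d = -139*1/289 = -139/289 ≈ -0.48097)
(((-42776 + 55494) - 119412) + (125 + d)²)*(87288 + 498817) = (((-42776 + 55494) - 119412) + (125 - 139/289)²)*(87288 + 498817) = ((12718 - 119412) + (35986/289)²)*586105 = (-106694 + 1294992196/83521)*586105 = -7616197378/83521*586105 = -4463891364232690/83521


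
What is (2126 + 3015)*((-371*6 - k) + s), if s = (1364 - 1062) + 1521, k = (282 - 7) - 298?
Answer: -1953580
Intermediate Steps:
k = -23 (k = 275 - 298 = -23)
s = 1823 (s = 302 + 1521 = 1823)
(2126 + 3015)*((-371*6 - k) + s) = (2126 + 3015)*((-371*6 - 1*(-23)) + 1823) = 5141*((-2226 + 23) + 1823) = 5141*(-2203 + 1823) = 5141*(-380) = -1953580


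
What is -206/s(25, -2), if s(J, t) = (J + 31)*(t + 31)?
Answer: -103/812 ≈ -0.12685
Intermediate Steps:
s(J, t) = (31 + J)*(31 + t)
-206/s(25, -2) = -206/(961 + 31*25 + 31*(-2) + 25*(-2)) = -206/(961 + 775 - 62 - 50) = -206/1624 = -206*1/1624 = -103/812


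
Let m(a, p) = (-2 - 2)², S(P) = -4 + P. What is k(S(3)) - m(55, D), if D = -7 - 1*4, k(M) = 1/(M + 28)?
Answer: -431/27 ≈ -15.963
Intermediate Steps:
k(M) = 1/(28 + M)
D = -11 (D = -7 - 4 = -11)
m(a, p) = 16 (m(a, p) = (-4)² = 16)
k(S(3)) - m(55, D) = 1/(28 + (-4 + 3)) - 1*16 = 1/(28 - 1) - 16 = 1/27 - 16 = -431/27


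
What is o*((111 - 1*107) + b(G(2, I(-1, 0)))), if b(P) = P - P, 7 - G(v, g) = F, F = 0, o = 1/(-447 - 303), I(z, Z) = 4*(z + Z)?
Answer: -2/375 ≈ -0.0053333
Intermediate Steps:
I(z, Z) = 4*Z + 4*z (I(z, Z) = 4*(Z + z) = 4*Z + 4*z)
o = -1/750 (o = 1/(-750) = -1/750 ≈ -0.0013333)
G(v, g) = 7 (G(v, g) = 7 - 1*0 = 7 + 0 = 7)
b(P) = 0
o*((111 - 1*107) + b(G(2, I(-1, 0)))) = -((111 - 1*107) + 0)/750 = -((111 - 107) + 0)/750 = -(4 + 0)/750 = -1/750*4 = -2/375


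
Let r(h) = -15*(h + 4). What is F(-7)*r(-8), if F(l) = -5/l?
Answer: 300/7 ≈ 42.857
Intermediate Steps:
r(h) = -60 - 15*h (r(h) = -15*(4 + h) = -60 - 15*h)
F(-7)*r(-8) = (-5/(-7))*(-60 - 15*(-8)) = (-5*(-⅐))*(-60 + 120) = (5/7)*60 = 300/7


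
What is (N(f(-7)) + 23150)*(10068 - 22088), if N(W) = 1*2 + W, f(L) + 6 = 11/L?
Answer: -1947372220/7 ≈ -2.7820e+8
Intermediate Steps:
f(L) = -6 + 11/L
N(W) = 2 + W
(N(f(-7)) + 23150)*(10068 - 22088) = ((2 + (-6 + 11/(-7))) + 23150)*(10068 - 22088) = ((2 + (-6 + 11*(-⅐))) + 23150)*(-12020) = ((2 + (-6 - 11/7)) + 23150)*(-12020) = ((2 - 53/7) + 23150)*(-12020) = (-39/7 + 23150)*(-12020) = (162011/7)*(-12020) = -1947372220/7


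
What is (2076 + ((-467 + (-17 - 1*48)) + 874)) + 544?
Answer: 2962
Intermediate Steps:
(2076 + ((-467 + (-17 - 1*48)) + 874)) + 544 = (2076 + ((-467 + (-17 - 48)) + 874)) + 544 = (2076 + ((-467 - 65) + 874)) + 544 = (2076 + (-532 + 874)) + 544 = (2076 + 342) + 544 = 2418 + 544 = 2962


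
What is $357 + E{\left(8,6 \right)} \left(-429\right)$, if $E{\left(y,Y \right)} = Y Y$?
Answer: $-15087$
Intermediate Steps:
$E{\left(y,Y \right)} = Y^{2}$
$357 + E{\left(8,6 \right)} \left(-429\right) = 357 + 6^{2} \left(-429\right) = 357 + 36 \left(-429\right) = 357 - 15444 = -15087$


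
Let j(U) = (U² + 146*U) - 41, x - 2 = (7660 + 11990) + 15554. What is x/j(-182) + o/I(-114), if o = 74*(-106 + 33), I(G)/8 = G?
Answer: 33640147/2969016 ≈ 11.330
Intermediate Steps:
I(G) = 8*G
x = 35206 (x = 2 + ((7660 + 11990) + 15554) = 2 + (19650 + 15554) = 2 + 35204 = 35206)
o = -5402 (o = 74*(-73) = -5402)
j(U) = -41 + U² + 146*U
x/j(-182) + o/I(-114) = 35206/(-41 + (-182)² + 146*(-182)) - 5402/(8*(-114)) = 35206/(-41 + 33124 - 26572) - 5402/(-912) = 35206/6511 - 5402*(-1/912) = 35206*(1/6511) + 2701/456 = 35206/6511 + 2701/456 = 33640147/2969016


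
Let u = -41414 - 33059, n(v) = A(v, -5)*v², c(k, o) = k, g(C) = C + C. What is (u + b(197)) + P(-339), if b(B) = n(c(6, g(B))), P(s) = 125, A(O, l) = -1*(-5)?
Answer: -74168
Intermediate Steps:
A(O, l) = 5
g(C) = 2*C
n(v) = 5*v²
b(B) = 180 (b(B) = 5*6² = 5*36 = 180)
u = -74473
(u + b(197)) + P(-339) = (-74473 + 180) + 125 = -74293 + 125 = -74168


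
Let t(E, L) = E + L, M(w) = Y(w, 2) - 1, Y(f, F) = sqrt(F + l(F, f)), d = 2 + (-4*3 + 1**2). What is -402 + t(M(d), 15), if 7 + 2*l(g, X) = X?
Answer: -388 + I*sqrt(6) ≈ -388.0 + 2.4495*I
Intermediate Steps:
l(g, X) = -7/2 + X/2
d = -9 (d = 2 + (-12 + 1) = 2 - 11 = -9)
Y(f, F) = sqrt(-7/2 + F + f/2) (Y(f, F) = sqrt(F + (-7/2 + f/2)) = sqrt(-7/2 + F + f/2))
M(w) = -1 + sqrt(-6 + 2*w)/2 (M(w) = sqrt(-14 + 2*w + 4*2)/2 - 1 = sqrt(-14 + 2*w + 8)/2 - 1 = sqrt(-6 + 2*w)/2 - 1 = -1 + sqrt(-6 + 2*w)/2)
-402 + t(M(d), 15) = -402 + ((-1 + sqrt(-6 + 2*(-9))/2) + 15) = -402 + ((-1 + sqrt(-6 - 18)/2) + 15) = -402 + ((-1 + sqrt(-24)/2) + 15) = -402 + ((-1 + (2*I*sqrt(6))/2) + 15) = -402 + ((-1 + I*sqrt(6)) + 15) = -402 + (14 + I*sqrt(6)) = -388 + I*sqrt(6)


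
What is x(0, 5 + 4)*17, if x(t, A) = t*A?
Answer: 0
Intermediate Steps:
x(t, A) = A*t
x(0, 5 + 4)*17 = ((5 + 4)*0)*17 = (9*0)*17 = 0*17 = 0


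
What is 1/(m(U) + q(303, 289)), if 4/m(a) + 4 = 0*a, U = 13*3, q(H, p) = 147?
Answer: 1/146 ≈ 0.0068493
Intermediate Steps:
U = 39
m(a) = -1 (m(a) = 4/(-4 + 0*a) = 4/(-4 + 0) = 4/(-4) = 4*(-¼) = -1)
1/(m(U) + q(303, 289)) = 1/(-1 + 147) = 1/146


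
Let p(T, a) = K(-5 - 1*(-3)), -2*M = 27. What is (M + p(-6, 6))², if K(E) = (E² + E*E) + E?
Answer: 225/4 ≈ 56.250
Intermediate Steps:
K(E) = E + 2*E² (K(E) = (E² + E²) + E = 2*E² + E = E + 2*E²)
M = -27/2 (M = -½*27 = -27/2 ≈ -13.500)
p(T, a) = 6 (p(T, a) = (-5 - 1*(-3))*(1 + 2*(-5 - 1*(-3))) = (-5 + 3)*(1 + 2*(-5 + 3)) = -2*(1 + 2*(-2)) = -2*(1 - 4) = -2*(-3) = 6)
(M + p(-6, 6))² = (-27/2 + 6)² = (-15/2)² = 225/4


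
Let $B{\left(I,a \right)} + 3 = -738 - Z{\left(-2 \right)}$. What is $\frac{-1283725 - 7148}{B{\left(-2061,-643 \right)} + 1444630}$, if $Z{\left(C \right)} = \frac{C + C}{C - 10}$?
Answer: $- \frac{3872619}{4331666} \approx -0.89402$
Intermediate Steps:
$Z{\left(C \right)} = \frac{2 C}{-10 + C}$
$B{\left(I,a \right)} = - \frac{2224}{3}$ ($B{\left(I,a \right)} = -3 - \left(738 + 2 \left(-2\right) \frac{1}{-10 - 2}\right) = -3 - \left(738 + 2 \left(-2\right) \frac{1}{-12}\right) = -3 - \left(738 + 2 \left(-2\right) \left(- \frac{1}{12}\right)\right) = -3 - \frac{2215}{3} = - \frac{2224}{3}$)
$\frac{-1283725 - 7148}{B{\left(-2061,-643 \right)} + 1444630} = \frac{-1283725 - 7148}{- \frac{2224}{3} + 1444630} = - \frac{1290873}{\frac{4331666}{3}} = \left(-1290873\right) \frac{3}{4331666} = - \frac{3872619}{4331666}$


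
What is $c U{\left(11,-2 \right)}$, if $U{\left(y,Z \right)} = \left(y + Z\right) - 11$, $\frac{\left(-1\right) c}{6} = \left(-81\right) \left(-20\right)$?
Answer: $19440$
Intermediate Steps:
$c = -9720$ ($c = - 6 \left(\left(-81\right) \left(-20\right)\right) = \left(-6\right) 1620 = -9720$)
$U{\left(y,Z \right)} = -11 + Z + y$ ($U{\left(y,Z \right)} = \left(Z + y\right) - 11 = -11 + Z + y$)
$c U{\left(11,-2 \right)} = - 9720 \left(-11 - 2 + 11\right) = \left(-9720\right) \left(-2\right) = 19440$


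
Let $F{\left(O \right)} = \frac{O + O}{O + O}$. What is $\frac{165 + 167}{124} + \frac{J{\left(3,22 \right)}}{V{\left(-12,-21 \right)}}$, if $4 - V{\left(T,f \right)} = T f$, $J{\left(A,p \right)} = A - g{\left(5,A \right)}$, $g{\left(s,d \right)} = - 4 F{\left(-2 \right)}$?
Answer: $\frac{657}{248} \approx 2.6492$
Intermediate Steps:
$F{\left(O \right)} = 1$ ($F{\left(O \right)} = \frac{2 O}{2 O} = 2 O \frac{1}{2 O} = 1$)
$g{\left(s,d \right)} = -4$ ($g{\left(s,d \right)} = \left(-4\right) 1 = -4$)
$J{\left(A,p \right)} = 4 + A$ ($J{\left(A,p \right)} = A - -4 = A + 4 = 4 + A$)
$V{\left(T,f \right)} = 4 - T f$
$\frac{165 + 167}{124} + \frac{J{\left(3,22 \right)}}{V{\left(-12,-21 \right)}} = \frac{165 + 167}{124} + \frac{4 + 3}{4 - \left(-12\right) \left(-21\right)} = 332 \cdot \frac{1}{124} + \frac{7}{4 - 252} = \frac{83}{31} + \frac{7}{-248} = \frac{83}{31} + 7 \left(- \frac{1}{248}\right) = \frac{83}{31} - \frac{7}{248} = \frac{657}{248}$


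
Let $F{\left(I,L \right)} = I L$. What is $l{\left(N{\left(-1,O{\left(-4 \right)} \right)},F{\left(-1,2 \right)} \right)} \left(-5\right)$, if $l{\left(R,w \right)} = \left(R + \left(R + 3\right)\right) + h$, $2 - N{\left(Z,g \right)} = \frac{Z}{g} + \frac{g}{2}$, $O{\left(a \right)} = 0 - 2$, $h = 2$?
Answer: $-50$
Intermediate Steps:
$O{\left(a \right)} = -2$ ($O{\left(a \right)} = 0 - 2 = -2$)
$N{\left(Z,g \right)} = 2 - \frac{g}{2} - \frac{Z}{g}$ ($N{\left(Z,g \right)} = 2 - \left(\frac{Z}{g} + \frac{g}{2}\right) = 2 - \left(\frac{g}{2} + \frac{Z}{g}\right) = 2 - \frac{g}{2} - \frac{Z}{g}$)
$l{\left(R,w \right)} = 5 + 2 R$ ($l{\left(R,w \right)} = \left(R + \left(R + 3\right)\right) + 2 = \left(R + \left(3 + R\right)\right) + 2 = \left(3 + 2 R\right) + 2 = 5 + 2 R$)
$l{\left(N{\left(-1,O{\left(-4 \right)} \right)},F{\left(-1,2 \right)} \right)} \left(-5\right) = \left(5 + 2 \left(2 - -1 - - \frac{1}{-2}\right)\right) \left(-5\right) = \left(5 + 2 \left(2 + 1 - \left(-1\right) \left(- \frac{1}{2}\right)\right)\right) \left(-5\right) = \left(5 + 2 \left(2 + 1 - \frac{1}{2}\right)\right) \left(-5\right) = \left(5 + 2 \cdot \frac{5}{2}\right) \left(-5\right) = \left(5 + 5\right) \left(-5\right) = 10 \left(-5\right) = -50$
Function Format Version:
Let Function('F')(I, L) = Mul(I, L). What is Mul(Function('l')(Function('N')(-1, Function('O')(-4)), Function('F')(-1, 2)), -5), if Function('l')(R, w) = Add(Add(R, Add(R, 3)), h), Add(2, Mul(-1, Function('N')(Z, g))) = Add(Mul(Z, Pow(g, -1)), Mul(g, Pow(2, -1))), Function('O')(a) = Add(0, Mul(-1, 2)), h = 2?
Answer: -50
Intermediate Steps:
Function('O')(a) = -2 (Function('O')(a) = Add(0, -2) = -2)
Function('N')(Z, g) = Add(2, Mul(Rational(-1, 2), g), Mul(-1, Z, Pow(g, -1))) (Function('N')(Z, g) = Add(2, Mul(-1, Add(Mul(Z, Pow(g, -1)), Mul(g, Pow(2, -1))))) = Add(2, Mul(-1, Add(Mul(Z, Pow(g, -1)), Mul(g, Rational(1, 2))))) = Add(2, Mul(-1, Add(Mul(Z, Pow(g, -1)), Mul(Rational(1, 2), g)))) = Add(2, Mul(-1, Add(Mul(Rational(1, 2), g), Mul(Z, Pow(g, -1))))) = Add(2, Add(Mul(Rational(-1, 2), g), Mul(-1, Z, Pow(g, -1)))) = Add(2, Mul(Rational(-1, 2), g), Mul(-1, Z, Pow(g, -1))))
Function('l')(R, w) = Add(5, Mul(2, R)) (Function('l')(R, w) = Add(Add(R, Add(R, 3)), 2) = Add(Add(R, Add(3, R)), 2) = Add(Add(3, Mul(2, R)), 2) = Add(5, Mul(2, R)))
Mul(Function('l')(Function('N')(-1, Function('O')(-4)), Function('F')(-1, 2)), -5) = Mul(Add(5, Mul(2, Add(2, Mul(Rational(-1, 2), -2), Mul(-1, -1, Pow(-2, -1))))), -5) = Mul(Add(5, Mul(2, Add(2, 1, Mul(-1, -1, Rational(-1, 2))))), -5) = Mul(Add(5, Mul(2, Add(2, 1, Rational(-1, 2)))), -5) = Mul(Add(5, Mul(2, Rational(5, 2))), -5) = Mul(Add(5, 5), -5) = Mul(10, -5) = -50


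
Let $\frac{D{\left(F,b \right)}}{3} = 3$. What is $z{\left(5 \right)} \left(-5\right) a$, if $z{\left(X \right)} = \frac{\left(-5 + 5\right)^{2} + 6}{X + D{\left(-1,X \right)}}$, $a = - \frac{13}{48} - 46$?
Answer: $\frac{11105}{112} \approx 99.152$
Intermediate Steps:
$D{\left(F,b \right)} = 9$ ($D{\left(F,b \right)} = 3 \cdot 3 = 9$)
$a = - \frac{2221}{48}$ ($a = \left(-13\right) \frac{1}{48} - 46 = - \frac{13}{48} - 46 = - \frac{2221}{48} \approx -46.271$)
$z{\left(X \right)} = \frac{6}{9 + X}$ ($z{\left(X \right)} = \frac{\left(-5 + 5\right)^{2} + 6}{X + 9} = \frac{0^{2} + 6}{9 + X} = \frac{0 + 6}{9 + X} = \frac{6}{9 + X}$)
$z{\left(5 \right)} \left(-5\right) a = \frac{6}{9 + 5} \left(-5\right) \left(- \frac{2221}{48}\right) = \frac{6}{14} \left(-5\right) \left(- \frac{2221}{48}\right) = 6 \cdot \frac{1}{14} \left(-5\right) \left(- \frac{2221}{48}\right) = \frac{3}{7} \left(-5\right) \left(- \frac{2221}{48}\right) = \left(- \frac{15}{7}\right) \left(- \frac{2221}{48}\right) = \frac{11105}{112}$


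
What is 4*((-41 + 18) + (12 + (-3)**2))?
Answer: -8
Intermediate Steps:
4*((-41 + 18) + (12 + (-3)**2)) = 4*(-23 + (12 + 9)) = 4*(-23 + 21) = 4*(-2) = -8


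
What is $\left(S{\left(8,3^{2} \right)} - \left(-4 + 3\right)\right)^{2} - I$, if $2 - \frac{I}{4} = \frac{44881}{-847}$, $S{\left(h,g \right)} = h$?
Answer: $- \frac{117693}{847} \approx -138.95$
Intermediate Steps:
$I = \frac{186300}{847}$ ($I = 8 - 4 \frac{44881}{-847} = 8 - 4 \cdot 44881 \left(- \frac{1}{847}\right) = 8 - - \frac{179524}{847} = 8 + \frac{179524}{847} = \frac{186300}{847} \approx 219.95$)
$\left(S{\left(8,3^{2} \right)} - \left(-4 + 3\right)\right)^{2} - I = \left(8 - \left(-4 + 3\right)\right)^{2} - \frac{186300}{847} = \left(8 - -1\right)^{2} - \frac{186300}{847} = \left(8 + 1\right)^{2} - \frac{186300}{847} = 9^{2} - \frac{186300}{847} = 81 - \frac{186300}{847} = - \frac{117693}{847}$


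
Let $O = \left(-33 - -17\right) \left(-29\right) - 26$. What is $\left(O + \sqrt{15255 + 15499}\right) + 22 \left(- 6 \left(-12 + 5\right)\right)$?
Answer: $1362 + \sqrt{30754} \approx 1537.4$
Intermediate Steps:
$O = 438$ ($O = \left(-33 + 17\right) \left(-29\right) - 26 = \left(-16\right) \left(-29\right) - 26 = 464 - 26 = 438$)
$\left(O + \sqrt{15255 + 15499}\right) + 22 \left(- 6 \left(-12 + 5\right)\right) = \left(438 + \sqrt{15255 + 15499}\right) + 22 \left(- 6 \left(-12 + 5\right)\right) = \left(438 + \sqrt{30754}\right) + 22 \left(\left(-6\right) \left(-7\right)\right) = \left(438 + \sqrt{30754}\right) + 22 \cdot 42 = \left(438 + \sqrt{30754}\right) + 924 = 1362 + \sqrt{30754}$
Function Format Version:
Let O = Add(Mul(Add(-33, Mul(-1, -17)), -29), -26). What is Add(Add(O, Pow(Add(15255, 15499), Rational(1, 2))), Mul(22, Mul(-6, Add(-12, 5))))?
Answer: Add(1362, Pow(30754, Rational(1, 2))) ≈ 1537.4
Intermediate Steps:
O = 438 (O = Add(Mul(Add(-33, 17), -29), -26) = Add(Mul(-16, -29), -26) = Add(464, -26) = 438)
Add(Add(O, Pow(Add(15255, 15499), Rational(1, 2))), Mul(22, Mul(-6, Add(-12, 5)))) = Add(Add(438, Pow(Add(15255, 15499), Rational(1, 2))), Mul(22, Mul(-6, Add(-12, 5)))) = Add(Add(438, Pow(30754, Rational(1, 2))), Mul(22, Mul(-6, -7))) = Add(Add(438, Pow(30754, Rational(1, 2))), Mul(22, 42)) = Add(Add(438, Pow(30754, Rational(1, 2))), 924) = Add(1362, Pow(30754, Rational(1, 2)))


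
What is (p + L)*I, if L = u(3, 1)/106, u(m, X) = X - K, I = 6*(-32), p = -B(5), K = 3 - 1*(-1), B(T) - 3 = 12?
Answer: 152928/53 ≈ 2885.4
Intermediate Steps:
B(T) = 15 (B(T) = 3 + 12 = 15)
K = 4 (K = 3 + 1 = 4)
p = -15 (p = -1*15 = -15)
I = -192
u(m, X) = -4 + X (u(m, X) = X - 1*4 = X - 4 = -4 + X)
L = -3/106 (L = (-4 + 1)/106 = -3*1/106 = -3/106 ≈ -0.028302)
(p + L)*I = (-15 - 3/106)*(-192) = -1593/106*(-192) = 152928/53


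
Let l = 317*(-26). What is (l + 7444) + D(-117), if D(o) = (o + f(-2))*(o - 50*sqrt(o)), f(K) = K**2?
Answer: 12423 + 16950*I*sqrt(13) ≈ 12423.0 + 61114.0*I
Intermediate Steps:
D(o) = (4 + o)*(o - 50*sqrt(o)) (D(o) = (o + (-2)**2)*(o - 50*sqrt(o)) = (o + 4)*(o - 50*sqrt(o)) = (4 + o)*(o - 50*sqrt(o)))
l = -8242
(l + 7444) + D(-117) = (-8242 + 7444) + ((-117)**2 - 600*I*sqrt(13) - (-17550)*I*sqrt(13) + 4*(-117)) = -798 + (13689 - 600*I*sqrt(13) - (-17550)*I*sqrt(13) - 468) = -798 + (13689 - 600*I*sqrt(13) + 17550*I*sqrt(13) - 468) = -798 + (13221 + 16950*I*sqrt(13)) = 12423 + 16950*I*sqrt(13)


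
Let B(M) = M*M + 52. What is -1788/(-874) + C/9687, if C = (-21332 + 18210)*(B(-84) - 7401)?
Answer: 408404180/4233219 ≈ 96.476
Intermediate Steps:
B(M) = 52 + M² (B(M) = M² + 52 = 52 + M²)
C = 914746 (C = (-21332 + 18210)*((52 + (-84)²) - 7401) = -3122*((52 + 7056) - 7401) = -3122*(7108 - 7401) = -3122*(-293) = 914746)
-1788/(-874) + C/9687 = -1788/(-874) + 914746/9687 = -1788*(-1/874) + 914746*(1/9687) = 894/437 + 914746/9687 = 408404180/4233219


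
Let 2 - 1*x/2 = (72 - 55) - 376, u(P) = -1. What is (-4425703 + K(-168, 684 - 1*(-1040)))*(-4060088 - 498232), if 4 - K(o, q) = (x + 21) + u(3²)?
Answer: 20177134539120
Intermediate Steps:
x = 722 (x = 4 - 2*((72 - 55) - 376) = 4 - 2*(17 - 376) = 4 - 2*(-359) = 4 + 718 = 722)
K(o, q) = -738 (K(o, q) = 4 - ((722 + 21) - 1) = 4 - (743 - 1) = 4 - 1*742 = 4 - 742 = -738)
(-4425703 + K(-168, 684 - 1*(-1040)))*(-4060088 - 498232) = (-4425703 - 738)*(-4060088 - 498232) = -4426441*(-4558320) = 20177134539120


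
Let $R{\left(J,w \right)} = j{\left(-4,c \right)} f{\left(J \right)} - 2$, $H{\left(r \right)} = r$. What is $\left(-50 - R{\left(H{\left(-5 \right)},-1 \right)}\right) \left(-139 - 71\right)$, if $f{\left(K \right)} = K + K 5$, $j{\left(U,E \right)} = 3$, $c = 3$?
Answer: $-8820$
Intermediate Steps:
$f{\left(K \right)} = 6 K$ ($f{\left(K \right)} = K + 5 K = 6 K$)
$R{\left(J,w \right)} = -2 + 18 J$ ($R{\left(J,w \right)} = 3 \cdot 6 J - 2 = 18 J - 2 = -2 + 18 J$)
$\left(-50 - R{\left(H{\left(-5 \right)},-1 \right)}\right) \left(-139 - 71\right) = \left(-50 - \left(-2 + 18 \left(-5\right)\right)\right) \left(-139 - 71\right) = \left(-50 - \left(-2 - 90\right)\right) \left(-210\right) = \left(-50 - -92\right) \left(-210\right) = \left(-50 + 92\right) \left(-210\right) = 42 \left(-210\right) = -8820$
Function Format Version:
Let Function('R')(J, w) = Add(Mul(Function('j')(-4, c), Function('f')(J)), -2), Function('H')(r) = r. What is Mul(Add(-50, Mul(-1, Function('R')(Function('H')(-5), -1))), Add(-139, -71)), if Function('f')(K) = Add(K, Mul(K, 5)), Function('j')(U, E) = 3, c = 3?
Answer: -8820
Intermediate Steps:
Function('f')(K) = Mul(6, K) (Function('f')(K) = Add(K, Mul(5, K)) = Mul(6, K))
Function('R')(J, w) = Add(-2, Mul(18, J)) (Function('R')(J, w) = Add(Mul(3, Mul(6, J)), -2) = Add(Mul(18, J), -2) = Add(-2, Mul(18, J)))
Mul(Add(-50, Mul(-1, Function('R')(Function('H')(-5), -1))), Add(-139, -71)) = Mul(Add(-50, Mul(-1, Add(-2, Mul(18, -5)))), Add(-139, -71)) = Mul(Add(-50, Mul(-1, Add(-2, -90))), -210) = Mul(Add(-50, Mul(-1, -92)), -210) = Mul(Add(-50, 92), -210) = Mul(42, -210) = -8820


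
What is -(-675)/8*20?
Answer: 3375/2 ≈ 1687.5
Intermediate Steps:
-(-675)/8*20 = -25*(-27/8)*20 = (675/8)*20 = 3375/2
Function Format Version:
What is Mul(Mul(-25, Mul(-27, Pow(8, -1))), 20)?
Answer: Rational(3375, 2) ≈ 1687.5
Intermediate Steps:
Mul(Mul(-25, Mul(-27, Pow(8, -1))), 20) = Mul(Mul(-25, Mul(-27, Rational(1, 8))), 20) = Mul(Mul(-25, Rational(-27, 8)), 20) = Mul(Rational(675, 8), 20) = Rational(3375, 2)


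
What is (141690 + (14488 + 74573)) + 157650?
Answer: 388401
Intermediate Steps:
(141690 + (14488 + 74573)) + 157650 = (141690 + 89061) + 157650 = 230751 + 157650 = 388401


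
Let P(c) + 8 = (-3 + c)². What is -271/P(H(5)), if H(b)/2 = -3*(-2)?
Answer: -271/73 ≈ -3.7123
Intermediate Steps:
H(b) = 12 (H(b) = 2*(-3*(-2)) = 2*6 = 12)
P(c) = -8 + (-3 + c)²
-271/P(H(5)) = -271/(-8 + (-3 + 12)²) = -271/(-8 + 9²) = -271/(-8 + 81) = -271/73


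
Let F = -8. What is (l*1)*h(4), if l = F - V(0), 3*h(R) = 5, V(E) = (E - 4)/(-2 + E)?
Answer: -50/3 ≈ -16.667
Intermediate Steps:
V(E) = (-4 + E)/(-2 + E)
h(R) = 5/3 (h(R) = (1/3)*5 = 5/3)
l = -10 (l = -8 - (-4 + 0)/(-2 + 0) = -8 - (-4)/(-2) = -8 - (-1)*(-4)/2 = -8 - 1*2 = -8 - 2 = -10)
(l*1)*h(4) = -10*1*(5/3) = -10*5/3 = -50/3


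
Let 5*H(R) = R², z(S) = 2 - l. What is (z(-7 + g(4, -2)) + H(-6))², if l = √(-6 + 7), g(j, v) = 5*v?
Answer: 1681/25 ≈ 67.240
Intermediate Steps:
l = 1 (l = √1 = 1)
z(S) = 1 (z(S) = 2 - 1*1 = 2 - 1 = 1)
H(R) = R²/5
(z(-7 + g(4, -2)) + H(-6))² = (1 + (⅕)*(-6)²)² = (1 + (⅕)*36)² = (1 + 36/5)² = (41/5)² = 1681/25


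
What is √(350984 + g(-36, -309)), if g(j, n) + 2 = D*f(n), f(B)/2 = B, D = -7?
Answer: 2*√88827 ≈ 596.08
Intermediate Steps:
f(B) = 2*B
g(j, n) = -2 - 14*n
√(350984 + g(-36, -309)) = √(350984 + (-2 - 14*(-309))) = √(350984 + (-2 + 4326)) = √(350984 + 4324) = √355308 = 2*√88827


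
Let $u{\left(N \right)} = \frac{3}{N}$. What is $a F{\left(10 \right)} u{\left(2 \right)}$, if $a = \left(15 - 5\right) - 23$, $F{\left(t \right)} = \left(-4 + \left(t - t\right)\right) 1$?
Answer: $78$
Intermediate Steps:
$F{\left(t \right)} = -4$ ($F{\left(t \right)} = \left(-4 + 0\right) 1 = \left(-4\right) 1 = -4$)
$a = -13$ ($a = 10 - 23 = -13$)
$a F{\left(10 \right)} u{\left(2 \right)} = \left(-13\right) \left(-4\right) \frac{3}{2} = 52 \cdot 3 \cdot \frac{1}{2} = 52 \cdot \frac{3}{2} = 78$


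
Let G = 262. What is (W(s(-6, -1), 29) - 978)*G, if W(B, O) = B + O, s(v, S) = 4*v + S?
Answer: -255188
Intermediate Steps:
s(v, S) = S + 4*v
(W(s(-6, -1), 29) - 978)*G = (((-1 + 4*(-6)) + 29) - 978)*262 = (((-1 - 24) + 29) - 978)*262 = ((-25 + 29) - 978)*262 = (4 - 978)*262 = -974*262 = -255188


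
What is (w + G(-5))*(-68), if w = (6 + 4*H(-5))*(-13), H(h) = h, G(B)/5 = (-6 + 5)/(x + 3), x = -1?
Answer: -12206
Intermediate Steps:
G(B) = -5/2 (G(B) = 5*((-6 + 5)/(-1 + 3)) = 5*(-1/2) = -5/2)
w = 182 (w = (6 + 4*(-5))*(-13) = (6 - 20)*(-13) = -14*(-13) = 182)
(w + G(-5))*(-68) = (182 - 5/2)*(-68) = (359/2)*(-68) = -12206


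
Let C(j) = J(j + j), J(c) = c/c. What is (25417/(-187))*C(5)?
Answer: -25417/187 ≈ -135.92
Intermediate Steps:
J(c) = 1
C(j) = 1
(25417/(-187))*C(5) = (25417/(-187))*1 = (25417*(-1/187))*1 = -25417/187*1 = -25417/187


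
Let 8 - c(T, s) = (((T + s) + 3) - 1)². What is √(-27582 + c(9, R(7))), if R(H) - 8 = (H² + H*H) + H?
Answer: 5*I*√1718 ≈ 207.24*I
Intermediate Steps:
R(H) = 8 + H + 2*H² (R(H) = 8 + ((H² + H*H) + H) = 8 + ((H² + H²) + H) = 8 + (2*H² + H) = 8 + (H + 2*H²) = 8 + H + 2*H²)
c(T, s) = 8 - (2 + T + s)² (c(T, s) = 8 - (((T + s) + 3) - 1)² = 8 - ((3 + T + s) - 1)² = 8 - (2 + T + s)²)
√(-27582 + c(9, R(7))) = √(-27582 + (8 - (2 + 9 + (8 + 7 + 2*7²))²)) = √(-27582 + (8 - (2 + 9 + (8 + 7 + 2*49))²)) = √(-27582 + (8 - (2 + 9 + (8 + 7 + 98))²)) = √(-27582 + (8 - (2 + 9 + 113)²)) = √(-27582 + (8 - 1*124²)) = √(-27582 + (8 - 1*15376)) = √(-27582 + (8 - 15376)) = √(-27582 - 15368) = √(-42950) = 5*I*√1718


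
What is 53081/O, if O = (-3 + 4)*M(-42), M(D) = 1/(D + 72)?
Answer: 1592430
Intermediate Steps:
M(D) = 1/(72 + D)
O = 1/30 (O = (-3 + 4)/(72 - 42) = 1/30 ≈ 0.033333)
53081/O = 53081/(1/30) = 53081*30 = 1592430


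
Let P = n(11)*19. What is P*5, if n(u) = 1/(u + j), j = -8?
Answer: 95/3 ≈ 31.667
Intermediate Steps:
n(u) = 1/(-8 + u) (n(u) = 1/(u - 8) = 1/(-8 + u))
P = 19/3 (P = 19/(-8 + 11) = 19/3 ≈ 6.3333)
P*5 = (19/3)*5 = 95/3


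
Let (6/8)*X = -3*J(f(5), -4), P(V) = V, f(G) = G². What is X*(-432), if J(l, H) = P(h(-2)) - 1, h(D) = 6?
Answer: 8640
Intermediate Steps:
J(l, H) = 5 (J(l, H) = 6 - 1 = 5)
X = -20 (X = 4*(-3*5)/3 = (4/3)*(-15) = -20)
X*(-432) = -20*(-432) = 8640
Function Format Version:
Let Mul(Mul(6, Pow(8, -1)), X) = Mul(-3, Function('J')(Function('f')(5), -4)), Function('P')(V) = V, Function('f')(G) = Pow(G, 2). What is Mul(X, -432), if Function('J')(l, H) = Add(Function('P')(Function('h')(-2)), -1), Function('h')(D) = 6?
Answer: 8640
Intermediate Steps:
Function('J')(l, H) = 5 (Function('J')(l, H) = Add(6, -1) = 5)
X = -20 (X = Mul(Rational(4, 3), Mul(-3, 5)) = Mul(Rational(4, 3), -15) = -20)
Mul(X, -432) = Mul(-20, -432) = 8640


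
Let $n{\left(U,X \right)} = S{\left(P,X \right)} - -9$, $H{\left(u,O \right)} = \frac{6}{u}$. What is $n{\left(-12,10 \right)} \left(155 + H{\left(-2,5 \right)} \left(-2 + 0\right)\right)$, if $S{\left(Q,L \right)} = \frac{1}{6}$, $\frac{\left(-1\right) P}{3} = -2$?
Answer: $\frac{8855}{6} \approx 1475.8$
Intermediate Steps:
$P = 6$ ($P = \left(-3\right) \left(-2\right) = 6$)
$S{\left(Q,L \right)} = \frac{1}{6}$
$n{\left(U,X \right)} = \frac{55}{6}$ ($n{\left(U,X \right)} = \frac{1}{6} - -9 = \frac{1}{6} + 9 = \frac{55}{6}$)
$n{\left(-12,10 \right)} \left(155 + H{\left(-2,5 \right)} \left(-2 + 0\right)\right) = \frac{55 \left(155 + \frac{6}{-2} \left(-2 + 0\right)\right)}{6} = \frac{55 \left(155 + 6 \left(- \frac{1}{2}\right) \left(-2\right)\right)}{6} = \frac{55 \left(155 - -6\right)}{6} = \frac{55 \left(155 + 6\right)}{6} = \frac{55}{6} \cdot 161 = \frac{8855}{6}$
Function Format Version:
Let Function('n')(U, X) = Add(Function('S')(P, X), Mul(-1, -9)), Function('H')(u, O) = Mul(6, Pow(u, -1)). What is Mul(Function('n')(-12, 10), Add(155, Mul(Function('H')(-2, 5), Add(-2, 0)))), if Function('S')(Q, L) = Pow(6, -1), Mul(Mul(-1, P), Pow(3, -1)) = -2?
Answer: Rational(8855, 6) ≈ 1475.8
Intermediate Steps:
P = 6 (P = Mul(-3, -2) = 6)
Function('S')(Q, L) = Rational(1, 6)
Function('n')(U, X) = Rational(55, 6) (Function('n')(U, X) = Add(Rational(1, 6), Mul(-1, -9)) = Add(Rational(1, 6), 9) = Rational(55, 6))
Mul(Function('n')(-12, 10), Add(155, Mul(Function('H')(-2, 5), Add(-2, 0)))) = Mul(Rational(55, 6), Add(155, Mul(Mul(6, Pow(-2, -1)), Add(-2, 0)))) = Mul(Rational(55, 6), Add(155, Mul(Mul(6, Rational(-1, 2)), -2))) = Mul(Rational(55, 6), Add(155, Mul(-3, -2))) = Mul(Rational(55, 6), Add(155, 6)) = Mul(Rational(55, 6), 161) = Rational(8855, 6)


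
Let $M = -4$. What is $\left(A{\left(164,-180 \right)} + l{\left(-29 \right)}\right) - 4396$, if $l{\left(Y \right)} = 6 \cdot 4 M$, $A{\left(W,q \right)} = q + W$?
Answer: $-4508$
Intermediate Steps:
$A{\left(W,q \right)} = W + q$
$l{\left(Y \right)} = -96$ ($l{\left(Y \right)} = 6 \cdot 4 \left(-4\right) = 24 \left(-4\right) = -96$)
$\left(A{\left(164,-180 \right)} + l{\left(-29 \right)}\right) - 4396 = \left(\left(164 - 180\right) - 96\right) - 4396 = \left(-16 - 96\right) - 4396 = -112 - 4396 = -4508$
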